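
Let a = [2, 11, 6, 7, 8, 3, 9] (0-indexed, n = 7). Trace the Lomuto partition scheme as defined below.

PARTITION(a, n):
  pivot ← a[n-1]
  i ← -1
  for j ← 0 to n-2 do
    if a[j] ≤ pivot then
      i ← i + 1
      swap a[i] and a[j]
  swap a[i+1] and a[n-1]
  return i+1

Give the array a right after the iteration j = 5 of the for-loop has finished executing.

pivot=9, i=-1
j=0: 2≤9, i=0, swap(0,0) ⇒ [2, 11, 6, 7, 8, 3, 9]
j=1: 11>9, skip
j=2: 6≤9, i=1, swap(1,2) ⇒ [2, 6, 11, 7, 8, 3, 9]
j=3: 7≤9, i=2, swap(2,3) ⇒ [2, 6, 7, 11, 8, 3, 9]
j=4: 8≤9, i=3, swap(3,4) ⇒ [2, 6, 7, 8, 11, 3, 9]
j=5: 3≤9, i=4, swap(4,5) ⇒ [2, 6, 7, 8, 3, 11, 9]
(after j=5) a = [2, 6, 7, 8, 3, 11, 9]

[2, 6, 7, 8, 3, 11, 9]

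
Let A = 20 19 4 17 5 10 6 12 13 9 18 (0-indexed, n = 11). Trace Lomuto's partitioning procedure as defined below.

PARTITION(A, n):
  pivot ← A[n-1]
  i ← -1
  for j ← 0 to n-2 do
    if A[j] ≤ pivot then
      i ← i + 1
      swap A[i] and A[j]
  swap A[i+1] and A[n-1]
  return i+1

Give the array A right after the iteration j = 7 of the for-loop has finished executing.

4 17 5 10 6 12 20 19 13 9 18

pivot = A[10] = 18; i = -1
j=0: A[0]=20 > 18 → no swap
j=1: A[1]=19 > 18 → no swap
j=2: A[2]=4 ≤ 18 → i=0, swap A[0],A[2] → 4 19 20 17 5 10 6 12 13 9 18
j=3: A[3]=17 ≤ 18 → i=1, swap A[1],A[3] → 4 17 20 19 5 10 6 12 13 9 18
j=4: A[4]=5 ≤ 18 → i=2, swap A[2],A[4] → 4 17 5 19 20 10 6 12 13 9 18
j=5: A[5]=10 ≤ 18 → i=3, swap A[3],A[5] → 4 17 5 10 20 19 6 12 13 9 18
j=6: A[6]=6 ≤ 18 → i=4, swap A[4],A[6] → 4 17 5 10 6 19 20 12 13 9 18
j=7: A[7]=12 ≤ 18 → i=5, swap A[5],A[7] → 4 17 5 10 6 12 20 19 13 9 18
(after j=7) A = 4 17 5 10 6 12 20 19 13 9 18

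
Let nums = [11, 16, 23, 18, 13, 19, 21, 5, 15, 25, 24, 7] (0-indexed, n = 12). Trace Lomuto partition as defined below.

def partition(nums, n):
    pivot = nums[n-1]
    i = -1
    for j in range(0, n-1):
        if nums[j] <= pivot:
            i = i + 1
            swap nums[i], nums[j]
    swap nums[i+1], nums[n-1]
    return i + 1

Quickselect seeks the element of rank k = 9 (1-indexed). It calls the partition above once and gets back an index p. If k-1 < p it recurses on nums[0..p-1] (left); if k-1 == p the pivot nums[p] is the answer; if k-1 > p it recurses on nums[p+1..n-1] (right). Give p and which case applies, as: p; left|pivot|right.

1; right

pivot = nums[11] = 7; i = -1
j=0: nums[0]=11 > 7 → no swap
j=1: nums[1]=16 > 7 → no swap
j=2: nums[2]=23 > 7 → no swap
j=3: nums[3]=18 > 7 → no swap
j=4: nums[4]=13 > 7 → no swap
j=5: nums[5]=19 > 7 → no swap
j=6: nums[6]=21 > 7 → no swap
j=7: nums[7]=5 ≤ 7 → i=0, swap nums[0],nums[7] → [5, 16, 23, 18, 13, 19, 21, 11, 15, 25, 24, 7]
j=8: nums[8]=15 > 7 → no swap
j=9: nums[9]=25 > 7 → no swap
j=10: nums[10]=24 > 7 → no swap
final swap nums[1],nums[11] → [5, 7, 23, 18, 13, 19, 21, 11, 15, 25, 24, 16]; return 1
p = 1; k-1 = 8 > 1 ⇒ right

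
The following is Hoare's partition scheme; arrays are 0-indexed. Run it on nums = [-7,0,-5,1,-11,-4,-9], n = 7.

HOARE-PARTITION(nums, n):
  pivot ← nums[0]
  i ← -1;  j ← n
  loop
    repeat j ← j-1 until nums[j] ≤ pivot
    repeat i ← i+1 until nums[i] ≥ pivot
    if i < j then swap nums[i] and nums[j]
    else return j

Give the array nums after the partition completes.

[-9,-11,-5,1,0,-4,-7]

pivot=-7
j stops at 6 (-9), i stops at 0 (-7); swap ⇒ [-9,0,-5,1,-11,-4,-7]
j stops at 4 (-11), i stops at 1 (0); swap ⇒ [-9,-11,-5,1,0,-4,-7]
j stops at 1, i stops at 2; i≥j ⇒ return 1. nums=[-9,-11,-5,1,0,-4,-7]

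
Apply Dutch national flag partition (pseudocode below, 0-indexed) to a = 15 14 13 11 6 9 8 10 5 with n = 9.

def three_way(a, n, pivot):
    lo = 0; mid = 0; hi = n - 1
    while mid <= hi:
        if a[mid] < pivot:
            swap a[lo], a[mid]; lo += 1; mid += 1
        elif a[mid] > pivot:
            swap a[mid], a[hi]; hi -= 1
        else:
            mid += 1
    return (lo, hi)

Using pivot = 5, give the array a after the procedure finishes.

5 13 11 6 9 8 10 14 15

lo=0 mid=0 hi=8
15>5: swap(0,8), hi=7 ⇒ 5 14 13 11 6 9 8 10 15
5=5: mid=1
14>5: swap(1,7), hi=6 ⇒ 5 10 13 11 6 9 8 14 15
10>5: swap(1,6), hi=5 ⇒ 5 8 13 11 6 9 10 14 15
8>5: swap(1,5), hi=4 ⇒ 5 9 13 11 6 8 10 14 15
9>5: swap(1,4), hi=3 ⇒ 5 6 13 11 9 8 10 14 15
6>5: swap(1,3), hi=2 ⇒ 5 11 13 6 9 8 10 14 15
11>5: swap(1,2), hi=1 ⇒ 5 13 11 6 9 8 10 14 15
13>5: swap(1,1), hi=0 ⇒ 5 13 11 6 9 8 10 14 15
done. lo=0 hi=0; a=5 13 11 6 9 8 10 14 15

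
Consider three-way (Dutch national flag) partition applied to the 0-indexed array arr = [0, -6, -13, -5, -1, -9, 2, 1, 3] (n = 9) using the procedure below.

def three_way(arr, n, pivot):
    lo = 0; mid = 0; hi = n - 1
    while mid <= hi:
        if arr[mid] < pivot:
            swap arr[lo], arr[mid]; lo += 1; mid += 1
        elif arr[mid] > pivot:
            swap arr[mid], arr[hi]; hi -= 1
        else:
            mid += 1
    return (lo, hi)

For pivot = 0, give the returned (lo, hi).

(5, 5)

pivot = 0; lo=0, mid=0, hi=8
arr[mid]=0=0: mid=1
arr[mid]=-6<0: swap arr[0],arr[1]; lo=1,mid=2 → [-6, 0, -13, -5, -1, -9, 2, 1, 3]
arr[mid]=-13<0: swap arr[1],arr[2]; lo=2,mid=3 → [-6, -13, 0, -5, -1, -9, 2, 1, 3]
arr[mid]=-5<0: swap arr[2],arr[3]; lo=3,mid=4 → [-6, -13, -5, 0, -1, -9, 2, 1, 3]
arr[mid]=-1<0: swap arr[3],arr[4]; lo=4,mid=5 → [-6, -13, -5, -1, 0, -9, 2, 1, 3]
arr[mid]=-9<0: swap arr[4],arr[5]; lo=5,mid=6 → [-6, -13, -5, -1, -9, 0, 2, 1, 3]
arr[mid]=2>0: swap arr[6],arr[8]; hi=7 → [-6, -13, -5, -1, -9, 0, 3, 1, 2]
arr[mid]=3>0: swap arr[6],arr[7]; hi=6 → [-6, -13, -5, -1, -9, 0, 1, 3, 2]
arr[mid]=1>0: swap arr[6],arr[6]; hi=5 → [-6, -13, -5, -1, -9, 0, 1, 3, 2]
end: lo=5, hi=5; arr = [-6, -13, -5, -1, -9, 0, 1, 3, 2]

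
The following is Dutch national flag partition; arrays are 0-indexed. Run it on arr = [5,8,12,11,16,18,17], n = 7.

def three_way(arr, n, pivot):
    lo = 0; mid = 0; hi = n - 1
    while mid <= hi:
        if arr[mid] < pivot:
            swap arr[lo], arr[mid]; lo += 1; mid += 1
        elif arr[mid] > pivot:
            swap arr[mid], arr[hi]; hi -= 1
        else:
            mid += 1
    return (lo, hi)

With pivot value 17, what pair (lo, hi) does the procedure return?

lo=0 mid=0 hi=6
5<17: swap(0,0), lo=1 mid=1 ⇒ [5,8,12,11,16,18,17]
8<17: swap(1,1), lo=2 mid=2 ⇒ [5,8,12,11,16,18,17]
12<17: swap(2,2), lo=3 mid=3 ⇒ [5,8,12,11,16,18,17]
11<17: swap(3,3), lo=4 mid=4 ⇒ [5,8,12,11,16,18,17]
16<17: swap(4,4), lo=5 mid=5 ⇒ [5,8,12,11,16,18,17]
18>17: swap(5,6), hi=5 ⇒ [5,8,12,11,16,17,18]
17=17: mid=6
done. lo=5 hi=5; arr=[5,8,12,11,16,17,18]

(5, 5)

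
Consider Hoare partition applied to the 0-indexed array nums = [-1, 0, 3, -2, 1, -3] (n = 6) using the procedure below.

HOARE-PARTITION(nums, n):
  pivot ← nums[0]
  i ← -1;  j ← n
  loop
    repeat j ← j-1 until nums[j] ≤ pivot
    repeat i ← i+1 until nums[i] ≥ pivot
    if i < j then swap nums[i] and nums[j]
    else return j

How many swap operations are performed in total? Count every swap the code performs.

pivot=-1
j stops at 5 (-3), i stops at 0 (-1); swap ⇒ [-3, 0, 3, -2, 1, -1]
j stops at 3 (-2), i stops at 1 (0); swap ⇒ [-3, -2, 3, 0, 1, -1]
j stops at 1, i stops at 2; i≥j ⇒ return 1. nums=[-3, -2, 3, 0, 1, -1]

2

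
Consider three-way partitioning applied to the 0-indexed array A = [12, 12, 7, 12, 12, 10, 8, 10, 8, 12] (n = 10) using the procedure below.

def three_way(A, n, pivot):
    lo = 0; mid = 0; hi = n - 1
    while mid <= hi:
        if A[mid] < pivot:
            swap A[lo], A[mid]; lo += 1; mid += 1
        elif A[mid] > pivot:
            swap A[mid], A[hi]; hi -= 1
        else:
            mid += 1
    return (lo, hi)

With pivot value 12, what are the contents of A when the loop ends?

lo=0 mid=0 hi=9
12=12: mid=1
12=12: mid=2
7<12: swap(0,2), lo=1 mid=3 ⇒ [7, 12, 12, 12, 12, 10, 8, 10, 8, 12]
12=12: mid=4
12=12: mid=5
10<12: swap(1,5), lo=2 mid=6 ⇒ [7, 10, 12, 12, 12, 12, 8, 10, 8, 12]
8<12: swap(2,6), lo=3 mid=7 ⇒ [7, 10, 8, 12, 12, 12, 12, 10, 8, 12]
10<12: swap(3,7), lo=4 mid=8 ⇒ [7, 10, 8, 10, 12, 12, 12, 12, 8, 12]
8<12: swap(4,8), lo=5 mid=9 ⇒ [7, 10, 8, 10, 8, 12, 12, 12, 12, 12]
12=12: mid=10
done. lo=5 hi=9; A=[7, 10, 8, 10, 8, 12, 12, 12, 12, 12]

[7, 10, 8, 10, 8, 12, 12, 12, 12, 12]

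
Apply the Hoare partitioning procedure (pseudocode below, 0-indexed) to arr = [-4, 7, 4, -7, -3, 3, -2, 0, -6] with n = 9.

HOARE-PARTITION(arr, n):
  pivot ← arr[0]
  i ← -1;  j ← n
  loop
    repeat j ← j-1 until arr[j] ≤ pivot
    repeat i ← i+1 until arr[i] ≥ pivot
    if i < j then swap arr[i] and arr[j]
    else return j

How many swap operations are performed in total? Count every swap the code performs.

pivot = arr[0] = -4; i = -1, j = 9
j→8 (arr[8]=-6≤-4), i→0 (arr[0]=-4≥-4); i<j, swap → [-6, 7, 4, -7, -3, 3, -2, 0, -4]
j→3 (arr[3]=-7≤-4), i→1 (arr[1]=7≥-4); i<j, swap → [-6, -7, 4, 7, -3, 3, -2, 0, -4]
j→1, i→2; i≥j, return j=1. arr = [-6, -7, 4, 7, -3, 3, -2, 0, -4]

2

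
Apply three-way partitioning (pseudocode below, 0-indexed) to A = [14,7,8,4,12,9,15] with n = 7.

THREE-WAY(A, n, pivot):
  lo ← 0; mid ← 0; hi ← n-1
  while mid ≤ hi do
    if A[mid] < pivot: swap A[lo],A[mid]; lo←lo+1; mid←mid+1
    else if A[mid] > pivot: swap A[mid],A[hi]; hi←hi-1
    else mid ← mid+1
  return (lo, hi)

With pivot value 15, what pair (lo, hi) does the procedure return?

(6, 6)

pivot = 15; lo=0, mid=0, hi=6
A[mid]=14<15: swap A[0],A[0]; lo=1,mid=1 → [14,7,8,4,12,9,15]
A[mid]=7<15: swap A[1],A[1]; lo=2,mid=2 → [14,7,8,4,12,9,15]
A[mid]=8<15: swap A[2],A[2]; lo=3,mid=3 → [14,7,8,4,12,9,15]
A[mid]=4<15: swap A[3],A[3]; lo=4,mid=4 → [14,7,8,4,12,9,15]
A[mid]=12<15: swap A[4],A[4]; lo=5,mid=5 → [14,7,8,4,12,9,15]
A[mid]=9<15: swap A[5],A[5]; lo=6,mid=6 → [14,7,8,4,12,9,15]
A[mid]=15=15: mid=7
end: lo=6, hi=6; A = [14,7,8,4,12,9,15]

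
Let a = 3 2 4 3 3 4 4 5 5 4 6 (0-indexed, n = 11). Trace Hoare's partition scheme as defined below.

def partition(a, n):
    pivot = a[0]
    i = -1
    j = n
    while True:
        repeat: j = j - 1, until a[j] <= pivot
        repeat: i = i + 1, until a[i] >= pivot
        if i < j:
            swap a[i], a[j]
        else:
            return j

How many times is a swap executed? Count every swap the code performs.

pivot = a[0] = 3; i = -1, j = 11
j→4 (a[4]=3≤3), i→0 (a[0]=3≥3); i<j, swap → 3 2 4 3 3 4 4 5 5 4 6
j→3 (a[3]=3≤3), i→2 (a[2]=4≥3); i<j, swap → 3 2 3 4 3 4 4 5 5 4 6
j→2, i→3; i≥j, return j=2. a = 3 2 3 4 3 4 4 5 5 4 6

2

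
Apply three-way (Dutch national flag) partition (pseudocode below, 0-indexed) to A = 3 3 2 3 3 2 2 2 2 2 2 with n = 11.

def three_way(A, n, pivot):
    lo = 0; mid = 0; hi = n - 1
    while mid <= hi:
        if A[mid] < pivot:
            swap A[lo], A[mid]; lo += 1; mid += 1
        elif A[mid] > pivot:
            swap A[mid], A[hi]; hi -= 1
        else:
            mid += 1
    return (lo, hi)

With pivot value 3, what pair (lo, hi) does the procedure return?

lo=0 mid=0 hi=10
3=3: mid=1
3=3: mid=2
2<3: swap(0,2), lo=1 mid=3 ⇒ 2 3 3 3 3 2 2 2 2 2 2
3=3: mid=4
3=3: mid=5
2<3: swap(1,5), lo=2 mid=6 ⇒ 2 2 3 3 3 3 2 2 2 2 2
2<3: swap(2,6), lo=3 mid=7 ⇒ 2 2 2 3 3 3 3 2 2 2 2
2<3: swap(3,7), lo=4 mid=8 ⇒ 2 2 2 2 3 3 3 3 2 2 2
2<3: swap(4,8), lo=5 mid=9 ⇒ 2 2 2 2 2 3 3 3 3 2 2
2<3: swap(5,9), lo=6 mid=10 ⇒ 2 2 2 2 2 2 3 3 3 3 2
2<3: swap(6,10), lo=7 mid=11 ⇒ 2 2 2 2 2 2 2 3 3 3 3
done. lo=7 hi=10; A=2 2 2 2 2 2 2 3 3 3 3

(7, 10)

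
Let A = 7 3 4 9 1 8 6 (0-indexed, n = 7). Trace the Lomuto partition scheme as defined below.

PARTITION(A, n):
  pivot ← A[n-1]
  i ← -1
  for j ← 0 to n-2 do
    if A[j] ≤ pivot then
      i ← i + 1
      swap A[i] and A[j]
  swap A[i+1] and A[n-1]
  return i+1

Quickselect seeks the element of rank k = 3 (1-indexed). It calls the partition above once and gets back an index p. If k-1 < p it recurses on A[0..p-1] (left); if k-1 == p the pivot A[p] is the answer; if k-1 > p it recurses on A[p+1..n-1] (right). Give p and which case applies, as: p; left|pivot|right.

3; left

pivot=6, i=-1
j=0: 7>6, skip
j=1: 3≤6, i=0, swap(0,1) ⇒ 3 7 4 9 1 8 6
j=2: 4≤6, i=1, swap(1,2) ⇒ 3 4 7 9 1 8 6
j=3: 9>6, skip
j=4: 1≤6, i=2, swap(2,4) ⇒ 3 4 1 9 7 8 6
j=5: 8>6, skip
swap(3,6) ⇒ 3 4 1 6 7 8 9; return 3
p = 3; k-1 = 2 < 3 ⇒ left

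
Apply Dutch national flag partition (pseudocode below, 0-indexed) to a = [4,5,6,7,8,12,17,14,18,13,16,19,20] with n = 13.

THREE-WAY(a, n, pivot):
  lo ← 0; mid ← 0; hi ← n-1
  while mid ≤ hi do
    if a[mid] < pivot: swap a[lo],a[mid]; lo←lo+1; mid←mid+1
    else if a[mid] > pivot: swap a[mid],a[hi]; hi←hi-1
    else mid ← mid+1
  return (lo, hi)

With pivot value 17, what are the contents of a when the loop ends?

[4,5,6,7,8,12,14,16,13,17,19,20,18]

pivot = 17; lo=0, mid=0, hi=12
a[mid]=4<17: swap a[0],a[0]; lo=1,mid=1 → [4,5,6,7,8,12,17,14,18,13,16,19,20]
a[mid]=5<17: swap a[1],a[1]; lo=2,mid=2 → [4,5,6,7,8,12,17,14,18,13,16,19,20]
a[mid]=6<17: swap a[2],a[2]; lo=3,mid=3 → [4,5,6,7,8,12,17,14,18,13,16,19,20]
a[mid]=7<17: swap a[3],a[3]; lo=4,mid=4 → [4,5,6,7,8,12,17,14,18,13,16,19,20]
a[mid]=8<17: swap a[4],a[4]; lo=5,mid=5 → [4,5,6,7,8,12,17,14,18,13,16,19,20]
a[mid]=12<17: swap a[5],a[5]; lo=6,mid=6 → [4,5,6,7,8,12,17,14,18,13,16,19,20]
a[mid]=17=17: mid=7
a[mid]=14<17: swap a[6],a[7]; lo=7,mid=8 → [4,5,6,7,8,12,14,17,18,13,16,19,20]
a[mid]=18>17: swap a[8],a[12]; hi=11 → [4,5,6,7,8,12,14,17,20,13,16,19,18]
a[mid]=20>17: swap a[8],a[11]; hi=10 → [4,5,6,7,8,12,14,17,19,13,16,20,18]
a[mid]=19>17: swap a[8],a[10]; hi=9 → [4,5,6,7,8,12,14,17,16,13,19,20,18]
a[mid]=16<17: swap a[7],a[8]; lo=8,mid=9 → [4,5,6,7,8,12,14,16,17,13,19,20,18]
a[mid]=13<17: swap a[8],a[9]; lo=9,mid=10 → [4,5,6,7,8,12,14,16,13,17,19,20,18]
end: lo=9, hi=9; a = [4,5,6,7,8,12,14,16,13,17,19,20,18]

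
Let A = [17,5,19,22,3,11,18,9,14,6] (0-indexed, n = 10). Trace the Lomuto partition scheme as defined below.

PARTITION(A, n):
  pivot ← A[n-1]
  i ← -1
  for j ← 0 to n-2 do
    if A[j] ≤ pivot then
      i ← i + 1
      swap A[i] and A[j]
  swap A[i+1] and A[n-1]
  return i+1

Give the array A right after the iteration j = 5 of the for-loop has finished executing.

[5,3,19,22,17,11,18,9,14,6]

pivot=6, i=-1
j=0: 17>6, skip
j=1: 5≤6, i=0, swap(0,1) ⇒ [5,17,19,22,3,11,18,9,14,6]
j=2: 19>6, skip
j=3: 22>6, skip
j=4: 3≤6, i=1, swap(1,4) ⇒ [5,3,19,22,17,11,18,9,14,6]
j=5: 11>6, skip
(after j=5) A = [5,3,19,22,17,11,18,9,14,6]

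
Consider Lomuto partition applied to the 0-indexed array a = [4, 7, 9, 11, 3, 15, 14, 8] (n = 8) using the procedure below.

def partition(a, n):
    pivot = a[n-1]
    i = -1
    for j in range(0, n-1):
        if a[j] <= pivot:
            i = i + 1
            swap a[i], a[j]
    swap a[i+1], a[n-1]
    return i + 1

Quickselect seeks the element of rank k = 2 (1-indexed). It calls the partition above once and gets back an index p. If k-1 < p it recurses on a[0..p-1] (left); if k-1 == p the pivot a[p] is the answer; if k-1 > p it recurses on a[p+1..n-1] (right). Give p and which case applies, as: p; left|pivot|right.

3; left

pivot=8, i=-1
j=0: 4≤8, i=0, swap(0,0) ⇒ [4, 7, 9, 11, 3, 15, 14, 8]
j=1: 7≤8, i=1, swap(1,1) ⇒ [4, 7, 9, 11, 3, 15, 14, 8]
j=2: 9>8, skip
j=3: 11>8, skip
j=4: 3≤8, i=2, swap(2,4) ⇒ [4, 7, 3, 11, 9, 15, 14, 8]
j=5: 15>8, skip
j=6: 14>8, skip
swap(3,7) ⇒ [4, 7, 3, 8, 9, 15, 14, 11]; return 3
p = 3; k-1 = 1 < 3 ⇒ left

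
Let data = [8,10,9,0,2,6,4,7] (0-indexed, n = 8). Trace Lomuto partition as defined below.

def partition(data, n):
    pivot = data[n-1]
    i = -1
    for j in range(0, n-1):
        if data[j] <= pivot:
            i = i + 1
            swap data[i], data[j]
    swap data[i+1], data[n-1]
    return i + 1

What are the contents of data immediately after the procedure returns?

pivot=7, i=-1
j=0: 8>7, skip
j=1: 10>7, skip
j=2: 9>7, skip
j=3: 0≤7, i=0, swap(0,3) ⇒ [0,10,9,8,2,6,4,7]
j=4: 2≤7, i=1, swap(1,4) ⇒ [0,2,9,8,10,6,4,7]
j=5: 6≤7, i=2, swap(2,5) ⇒ [0,2,6,8,10,9,4,7]
j=6: 4≤7, i=3, swap(3,6) ⇒ [0,2,6,4,10,9,8,7]
swap(4,7) ⇒ [0,2,6,4,7,9,8,10]; return 4

[0,2,6,4,7,9,8,10]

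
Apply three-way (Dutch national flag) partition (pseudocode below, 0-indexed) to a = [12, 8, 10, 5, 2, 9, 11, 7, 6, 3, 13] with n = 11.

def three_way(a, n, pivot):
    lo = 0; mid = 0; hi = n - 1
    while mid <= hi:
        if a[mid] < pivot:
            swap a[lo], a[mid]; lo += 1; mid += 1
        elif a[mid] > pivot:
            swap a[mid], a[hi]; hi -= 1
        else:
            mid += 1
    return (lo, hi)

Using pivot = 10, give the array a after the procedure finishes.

pivot = 10; lo=0, mid=0, hi=10
a[mid]=12>10: swap a[0],a[10]; hi=9 → [13, 8, 10, 5, 2, 9, 11, 7, 6, 3, 12]
a[mid]=13>10: swap a[0],a[9]; hi=8 → [3, 8, 10, 5, 2, 9, 11, 7, 6, 13, 12]
a[mid]=3<10: swap a[0],a[0]; lo=1,mid=1 → [3, 8, 10, 5, 2, 9, 11, 7, 6, 13, 12]
a[mid]=8<10: swap a[1],a[1]; lo=2,mid=2 → [3, 8, 10, 5, 2, 9, 11, 7, 6, 13, 12]
a[mid]=10=10: mid=3
a[mid]=5<10: swap a[2],a[3]; lo=3,mid=4 → [3, 8, 5, 10, 2, 9, 11, 7, 6, 13, 12]
a[mid]=2<10: swap a[3],a[4]; lo=4,mid=5 → [3, 8, 5, 2, 10, 9, 11, 7, 6, 13, 12]
a[mid]=9<10: swap a[4],a[5]; lo=5,mid=6 → [3, 8, 5, 2, 9, 10, 11, 7, 6, 13, 12]
a[mid]=11>10: swap a[6],a[8]; hi=7 → [3, 8, 5, 2, 9, 10, 6, 7, 11, 13, 12]
a[mid]=6<10: swap a[5],a[6]; lo=6,mid=7 → [3, 8, 5, 2, 9, 6, 10, 7, 11, 13, 12]
a[mid]=7<10: swap a[6],a[7]; lo=7,mid=8 → [3, 8, 5, 2, 9, 6, 7, 10, 11, 13, 12]
end: lo=7, hi=7; a = [3, 8, 5, 2, 9, 6, 7, 10, 11, 13, 12]

[3, 8, 5, 2, 9, 6, 7, 10, 11, 13, 12]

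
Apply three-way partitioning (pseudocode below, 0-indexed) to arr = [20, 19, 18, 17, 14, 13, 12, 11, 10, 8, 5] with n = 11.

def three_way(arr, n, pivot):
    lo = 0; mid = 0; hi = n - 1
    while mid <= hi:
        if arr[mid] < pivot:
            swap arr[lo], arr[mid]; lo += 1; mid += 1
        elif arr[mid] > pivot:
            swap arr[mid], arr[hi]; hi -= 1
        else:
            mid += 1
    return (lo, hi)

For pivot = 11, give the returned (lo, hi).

pivot = 11; lo=0, mid=0, hi=10
arr[mid]=20>11: swap arr[0],arr[10]; hi=9 → [5, 19, 18, 17, 14, 13, 12, 11, 10, 8, 20]
arr[mid]=5<11: swap arr[0],arr[0]; lo=1,mid=1 → [5, 19, 18, 17, 14, 13, 12, 11, 10, 8, 20]
arr[mid]=19>11: swap arr[1],arr[9]; hi=8 → [5, 8, 18, 17, 14, 13, 12, 11, 10, 19, 20]
arr[mid]=8<11: swap arr[1],arr[1]; lo=2,mid=2 → [5, 8, 18, 17, 14, 13, 12, 11, 10, 19, 20]
arr[mid]=18>11: swap arr[2],arr[8]; hi=7 → [5, 8, 10, 17, 14, 13, 12, 11, 18, 19, 20]
arr[mid]=10<11: swap arr[2],arr[2]; lo=3,mid=3 → [5, 8, 10, 17, 14, 13, 12, 11, 18, 19, 20]
arr[mid]=17>11: swap arr[3],arr[7]; hi=6 → [5, 8, 10, 11, 14, 13, 12, 17, 18, 19, 20]
arr[mid]=11=11: mid=4
arr[mid]=14>11: swap arr[4],arr[6]; hi=5 → [5, 8, 10, 11, 12, 13, 14, 17, 18, 19, 20]
arr[mid]=12>11: swap arr[4],arr[5]; hi=4 → [5, 8, 10, 11, 13, 12, 14, 17, 18, 19, 20]
arr[mid]=13>11: swap arr[4],arr[4]; hi=3 → [5, 8, 10, 11, 13, 12, 14, 17, 18, 19, 20]
end: lo=3, hi=3; arr = [5, 8, 10, 11, 13, 12, 14, 17, 18, 19, 20]

(3, 3)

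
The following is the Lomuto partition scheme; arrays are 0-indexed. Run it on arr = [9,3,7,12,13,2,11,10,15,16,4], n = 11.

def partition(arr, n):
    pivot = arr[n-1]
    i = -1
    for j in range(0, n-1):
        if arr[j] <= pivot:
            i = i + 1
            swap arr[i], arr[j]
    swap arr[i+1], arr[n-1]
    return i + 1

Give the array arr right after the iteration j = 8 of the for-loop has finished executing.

pivot = arr[10] = 4; i = -1
j=0: arr[0]=9 > 4 → no swap
j=1: arr[1]=3 ≤ 4 → i=0, swap arr[0],arr[1] → [3,9,7,12,13,2,11,10,15,16,4]
j=2: arr[2]=7 > 4 → no swap
j=3: arr[3]=12 > 4 → no swap
j=4: arr[4]=13 > 4 → no swap
j=5: arr[5]=2 ≤ 4 → i=1, swap arr[1],arr[5] → [3,2,7,12,13,9,11,10,15,16,4]
j=6: arr[6]=11 > 4 → no swap
j=7: arr[7]=10 > 4 → no swap
j=8: arr[8]=15 > 4 → no swap
(after j=8) arr = [3,2,7,12,13,9,11,10,15,16,4]

[3,2,7,12,13,9,11,10,15,16,4]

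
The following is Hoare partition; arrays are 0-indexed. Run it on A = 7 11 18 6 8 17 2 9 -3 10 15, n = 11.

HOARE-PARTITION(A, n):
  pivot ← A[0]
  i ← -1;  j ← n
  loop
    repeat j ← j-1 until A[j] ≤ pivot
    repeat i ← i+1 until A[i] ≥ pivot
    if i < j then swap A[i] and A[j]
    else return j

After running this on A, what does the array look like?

-3 2 6 18 8 17 11 9 7 10 15

pivot=7
j stops at 8 (-3), i stops at 0 (7); swap ⇒ -3 11 18 6 8 17 2 9 7 10 15
j stops at 6 (2), i stops at 1 (11); swap ⇒ -3 2 18 6 8 17 11 9 7 10 15
j stops at 3 (6), i stops at 2 (18); swap ⇒ -3 2 6 18 8 17 11 9 7 10 15
j stops at 2, i stops at 3; i≥j ⇒ return 2. A=-3 2 6 18 8 17 11 9 7 10 15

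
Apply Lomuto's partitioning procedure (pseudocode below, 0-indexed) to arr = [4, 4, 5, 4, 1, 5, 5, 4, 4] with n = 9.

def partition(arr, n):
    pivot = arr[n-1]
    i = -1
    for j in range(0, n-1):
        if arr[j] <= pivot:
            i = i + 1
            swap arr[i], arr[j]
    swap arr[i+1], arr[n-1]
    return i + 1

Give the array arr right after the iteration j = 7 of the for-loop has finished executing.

[4, 4, 4, 1, 4, 5, 5, 5, 4]

pivot = arr[8] = 4; i = -1
j=0: arr[0]=4 ≤ 4 → i=0, swap arr[0],arr[0] (no change) → [4, 4, 5, 4, 1, 5, 5, 4, 4]
j=1: arr[1]=4 ≤ 4 → i=1, swap arr[1],arr[1] (no change) → [4, 4, 5, 4, 1, 5, 5, 4, 4]
j=2: arr[2]=5 > 4 → no swap
j=3: arr[3]=4 ≤ 4 → i=2, swap arr[2],arr[3] → [4, 4, 4, 5, 1, 5, 5, 4, 4]
j=4: arr[4]=1 ≤ 4 → i=3, swap arr[3],arr[4] → [4, 4, 4, 1, 5, 5, 5, 4, 4]
j=5: arr[5]=5 > 4 → no swap
j=6: arr[6]=5 > 4 → no swap
j=7: arr[7]=4 ≤ 4 → i=4, swap arr[4],arr[7] → [4, 4, 4, 1, 4, 5, 5, 5, 4]
(after j=7) arr = [4, 4, 4, 1, 4, 5, 5, 5, 4]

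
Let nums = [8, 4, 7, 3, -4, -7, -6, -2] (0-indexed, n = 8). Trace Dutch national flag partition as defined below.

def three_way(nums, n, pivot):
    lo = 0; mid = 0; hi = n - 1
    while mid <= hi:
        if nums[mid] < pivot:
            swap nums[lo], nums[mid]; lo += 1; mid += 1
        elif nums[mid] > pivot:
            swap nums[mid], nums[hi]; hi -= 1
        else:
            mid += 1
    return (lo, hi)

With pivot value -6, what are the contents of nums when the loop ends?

lo=0 mid=0 hi=7
8>-6: swap(0,7), hi=6 ⇒ [-2, 4, 7, 3, -4, -7, -6, 8]
-2>-6: swap(0,6), hi=5 ⇒ [-6, 4, 7, 3, -4, -7, -2, 8]
-6=-6: mid=1
4>-6: swap(1,5), hi=4 ⇒ [-6, -7, 7, 3, -4, 4, -2, 8]
-7<-6: swap(0,1), lo=1 mid=2 ⇒ [-7, -6, 7, 3, -4, 4, -2, 8]
7>-6: swap(2,4), hi=3 ⇒ [-7, -6, -4, 3, 7, 4, -2, 8]
-4>-6: swap(2,3), hi=2 ⇒ [-7, -6, 3, -4, 7, 4, -2, 8]
3>-6: swap(2,2), hi=1 ⇒ [-7, -6, 3, -4, 7, 4, -2, 8]
done. lo=1 hi=1; nums=[-7, -6, 3, -4, 7, 4, -2, 8]

[-7, -6, 3, -4, 7, 4, -2, 8]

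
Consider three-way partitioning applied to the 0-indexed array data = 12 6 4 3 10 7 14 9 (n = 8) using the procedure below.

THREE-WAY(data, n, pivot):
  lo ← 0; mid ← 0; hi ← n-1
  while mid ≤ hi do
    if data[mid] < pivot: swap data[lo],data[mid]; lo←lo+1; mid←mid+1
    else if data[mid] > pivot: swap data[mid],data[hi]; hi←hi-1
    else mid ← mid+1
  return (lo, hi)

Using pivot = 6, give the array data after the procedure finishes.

3 4 6 10 7 14 9 12

lo=0 mid=0 hi=7
12>6: swap(0,7), hi=6 ⇒ 9 6 4 3 10 7 14 12
9>6: swap(0,6), hi=5 ⇒ 14 6 4 3 10 7 9 12
14>6: swap(0,5), hi=4 ⇒ 7 6 4 3 10 14 9 12
7>6: swap(0,4), hi=3 ⇒ 10 6 4 3 7 14 9 12
10>6: swap(0,3), hi=2 ⇒ 3 6 4 10 7 14 9 12
3<6: swap(0,0), lo=1 mid=1 ⇒ 3 6 4 10 7 14 9 12
6=6: mid=2
4<6: swap(1,2), lo=2 mid=3 ⇒ 3 4 6 10 7 14 9 12
done. lo=2 hi=2; data=3 4 6 10 7 14 9 12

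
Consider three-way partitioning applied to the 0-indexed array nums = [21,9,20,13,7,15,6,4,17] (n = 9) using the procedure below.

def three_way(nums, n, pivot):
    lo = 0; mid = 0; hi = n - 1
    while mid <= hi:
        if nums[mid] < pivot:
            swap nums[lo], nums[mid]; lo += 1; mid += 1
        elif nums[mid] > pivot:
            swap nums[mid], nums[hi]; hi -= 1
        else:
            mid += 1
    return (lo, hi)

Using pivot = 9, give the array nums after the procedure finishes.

[4,6,7,9,15,13,20,17,21]

lo=0 mid=0 hi=8
21>9: swap(0,8), hi=7 ⇒ [17,9,20,13,7,15,6,4,21]
17>9: swap(0,7), hi=6 ⇒ [4,9,20,13,7,15,6,17,21]
4<9: swap(0,0), lo=1 mid=1 ⇒ [4,9,20,13,7,15,6,17,21]
9=9: mid=2
20>9: swap(2,6), hi=5 ⇒ [4,9,6,13,7,15,20,17,21]
6<9: swap(1,2), lo=2 mid=3 ⇒ [4,6,9,13,7,15,20,17,21]
13>9: swap(3,5), hi=4 ⇒ [4,6,9,15,7,13,20,17,21]
15>9: swap(3,4), hi=3 ⇒ [4,6,9,7,15,13,20,17,21]
7<9: swap(2,3), lo=3 mid=4 ⇒ [4,6,7,9,15,13,20,17,21]
done. lo=3 hi=3; nums=[4,6,7,9,15,13,20,17,21]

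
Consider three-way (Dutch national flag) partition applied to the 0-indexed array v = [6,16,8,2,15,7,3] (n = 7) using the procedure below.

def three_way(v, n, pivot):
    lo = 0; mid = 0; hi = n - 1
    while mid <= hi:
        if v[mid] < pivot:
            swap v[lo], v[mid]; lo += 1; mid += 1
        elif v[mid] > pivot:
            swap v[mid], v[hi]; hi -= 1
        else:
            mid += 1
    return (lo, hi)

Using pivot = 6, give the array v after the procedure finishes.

[3,2,6,15,7,8,16]

pivot = 6; lo=0, mid=0, hi=6
v[mid]=6=6: mid=1
v[mid]=16>6: swap v[1],v[6]; hi=5 → [6,3,8,2,15,7,16]
v[mid]=3<6: swap v[0],v[1]; lo=1,mid=2 → [3,6,8,2,15,7,16]
v[mid]=8>6: swap v[2],v[5]; hi=4 → [3,6,7,2,15,8,16]
v[mid]=7>6: swap v[2],v[4]; hi=3 → [3,6,15,2,7,8,16]
v[mid]=15>6: swap v[2],v[3]; hi=2 → [3,6,2,15,7,8,16]
v[mid]=2<6: swap v[1],v[2]; lo=2,mid=3 → [3,2,6,15,7,8,16]
end: lo=2, hi=2; v = [3,2,6,15,7,8,16]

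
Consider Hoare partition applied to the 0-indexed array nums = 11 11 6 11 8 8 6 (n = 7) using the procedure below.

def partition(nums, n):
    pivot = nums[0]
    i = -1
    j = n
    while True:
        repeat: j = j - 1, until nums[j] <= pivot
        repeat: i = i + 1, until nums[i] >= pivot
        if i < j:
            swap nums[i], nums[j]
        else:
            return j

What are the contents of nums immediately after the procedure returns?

pivot=11
j stops at 6 (6), i stops at 0 (11); swap ⇒ 6 11 6 11 8 8 11
j stops at 5 (8), i stops at 1 (11); swap ⇒ 6 8 6 11 8 11 11
j stops at 4 (8), i stops at 3 (11); swap ⇒ 6 8 6 8 11 11 11
j stops at 3, i stops at 4; i≥j ⇒ return 3. nums=6 8 6 8 11 11 11

6 8 6 8 11 11 11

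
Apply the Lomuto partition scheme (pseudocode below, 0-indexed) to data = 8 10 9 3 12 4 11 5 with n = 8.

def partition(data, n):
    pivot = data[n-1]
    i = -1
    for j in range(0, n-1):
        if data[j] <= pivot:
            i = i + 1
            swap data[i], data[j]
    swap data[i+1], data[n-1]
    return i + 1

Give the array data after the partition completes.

3 4 5 8 12 10 11 9

pivot = data[7] = 5; i = -1
j=0: data[0]=8 > 5 → no swap
j=1: data[1]=10 > 5 → no swap
j=2: data[2]=9 > 5 → no swap
j=3: data[3]=3 ≤ 5 → i=0, swap data[0],data[3] → 3 10 9 8 12 4 11 5
j=4: data[4]=12 > 5 → no swap
j=5: data[5]=4 ≤ 5 → i=1, swap data[1],data[5] → 3 4 9 8 12 10 11 5
j=6: data[6]=11 > 5 → no swap
final swap data[2],data[7] → 3 4 5 8 12 10 11 9; return 2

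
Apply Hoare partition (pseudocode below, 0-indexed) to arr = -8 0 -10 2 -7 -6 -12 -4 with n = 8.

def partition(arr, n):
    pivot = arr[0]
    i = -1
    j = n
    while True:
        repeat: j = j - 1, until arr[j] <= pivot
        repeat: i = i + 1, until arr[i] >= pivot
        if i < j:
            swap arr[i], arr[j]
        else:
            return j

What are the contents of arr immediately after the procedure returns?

pivot = arr[0] = -8; i = -1, j = 8
j→6 (arr[6]=-12≤-8), i→0 (arr[0]=-8≥-8); i<j, swap → -12 0 -10 2 -7 -6 -8 -4
j→2 (arr[2]=-10≤-8), i→1 (arr[1]=0≥-8); i<j, swap → -12 -10 0 2 -7 -6 -8 -4
j→1, i→2; i≥j, return j=1. arr = -12 -10 0 2 -7 -6 -8 -4

-12 -10 0 2 -7 -6 -8 -4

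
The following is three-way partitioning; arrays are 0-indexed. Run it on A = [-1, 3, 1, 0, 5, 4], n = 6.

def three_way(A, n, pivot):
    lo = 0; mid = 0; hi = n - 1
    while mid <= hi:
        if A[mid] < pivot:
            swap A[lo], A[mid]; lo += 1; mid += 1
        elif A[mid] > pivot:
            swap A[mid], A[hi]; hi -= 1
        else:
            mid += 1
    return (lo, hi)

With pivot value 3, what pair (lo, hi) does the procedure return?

(3, 3)

pivot = 3; lo=0, mid=0, hi=5
A[mid]=-1<3: swap A[0],A[0]; lo=1,mid=1 → [-1, 3, 1, 0, 5, 4]
A[mid]=3=3: mid=2
A[mid]=1<3: swap A[1],A[2]; lo=2,mid=3 → [-1, 1, 3, 0, 5, 4]
A[mid]=0<3: swap A[2],A[3]; lo=3,mid=4 → [-1, 1, 0, 3, 5, 4]
A[mid]=5>3: swap A[4],A[5]; hi=4 → [-1, 1, 0, 3, 4, 5]
A[mid]=4>3: swap A[4],A[4]; hi=3 → [-1, 1, 0, 3, 4, 5]
end: lo=3, hi=3; A = [-1, 1, 0, 3, 4, 5]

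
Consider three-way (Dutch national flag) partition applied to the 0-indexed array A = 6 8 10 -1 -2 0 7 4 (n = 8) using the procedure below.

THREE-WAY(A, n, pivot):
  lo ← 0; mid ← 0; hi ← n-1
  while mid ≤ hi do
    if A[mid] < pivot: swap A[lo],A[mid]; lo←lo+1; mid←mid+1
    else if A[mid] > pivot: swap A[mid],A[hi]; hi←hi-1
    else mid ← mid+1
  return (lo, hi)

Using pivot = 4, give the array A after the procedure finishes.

lo=0 mid=0 hi=7
6>4: swap(0,7), hi=6 ⇒ 4 8 10 -1 -2 0 7 6
4=4: mid=1
8>4: swap(1,6), hi=5 ⇒ 4 7 10 -1 -2 0 8 6
7>4: swap(1,5), hi=4 ⇒ 4 0 10 -1 -2 7 8 6
0<4: swap(0,1), lo=1 mid=2 ⇒ 0 4 10 -1 -2 7 8 6
10>4: swap(2,4), hi=3 ⇒ 0 4 -2 -1 10 7 8 6
-2<4: swap(1,2), lo=2 mid=3 ⇒ 0 -2 4 -1 10 7 8 6
-1<4: swap(2,3), lo=3 mid=4 ⇒ 0 -2 -1 4 10 7 8 6
done. lo=3 hi=3; A=0 -2 -1 4 10 7 8 6

0 -2 -1 4 10 7 8 6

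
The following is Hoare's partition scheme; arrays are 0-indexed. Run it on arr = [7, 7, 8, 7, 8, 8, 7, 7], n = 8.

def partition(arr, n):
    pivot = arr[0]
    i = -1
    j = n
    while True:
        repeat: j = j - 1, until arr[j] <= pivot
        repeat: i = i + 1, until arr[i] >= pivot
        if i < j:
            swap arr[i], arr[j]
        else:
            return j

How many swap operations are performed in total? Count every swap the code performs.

3

pivot = arr[0] = 7; i = -1, j = 8
j→7 (arr[7]=7≤7), i→0 (arr[0]=7≥7); i<j, swap → [7, 7, 8, 7, 8, 8, 7, 7]
j→6 (arr[6]=7≤7), i→1 (arr[1]=7≥7); i<j, swap → [7, 7, 8, 7, 8, 8, 7, 7]
j→3 (arr[3]=7≤7), i→2 (arr[2]=8≥7); i<j, swap → [7, 7, 7, 8, 8, 8, 7, 7]
j→2, i→3; i≥j, return j=2. arr = [7, 7, 7, 8, 8, 8, 7, 7]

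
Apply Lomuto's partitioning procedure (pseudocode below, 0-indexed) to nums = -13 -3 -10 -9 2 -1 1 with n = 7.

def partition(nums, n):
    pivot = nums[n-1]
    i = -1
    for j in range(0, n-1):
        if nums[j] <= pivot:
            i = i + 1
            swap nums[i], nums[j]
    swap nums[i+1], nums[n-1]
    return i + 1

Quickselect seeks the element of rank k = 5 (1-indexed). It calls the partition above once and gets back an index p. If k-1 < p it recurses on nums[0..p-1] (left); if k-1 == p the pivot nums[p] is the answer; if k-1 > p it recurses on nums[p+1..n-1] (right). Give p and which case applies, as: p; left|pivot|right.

pivot = nums[6] = 1; i = -1
j=0: nums[0]=-13 ≤ 1 → i=0, swap nums[0],nums[0] (no change) → -13 -3 -10 -9 2 -1 1
j=1: nums[1]=-3 ≤ 1 → i=1, swap nums[1],nums[1] (no change) → -13 -3 -10 -9 2 -1 1
j=2: nums[2]=-10 ≤ 1 → i=2, swap nums[2],nums[2] (no change) → -13 -3 -10 -9 2 -1 1
j=3: nums[3]=-9 ≤ 1 → i=3, swap nums[3],nums[3] (no change) → -13 -3 -10 -9 2 -1 1
j=4: nums[4]=2 > 1 → no swap
j=5: nums[5]=-1 ≤ 1 → i=4, swap nums[4],nums[5] → -13 -3 -10 -9 -1 2 1
final swap nums[5],nums[6] → -13 -3 -10 -9 -1 1 2; return 5
p = 5; k-1 = 4 < 5 ⇒ left

5; left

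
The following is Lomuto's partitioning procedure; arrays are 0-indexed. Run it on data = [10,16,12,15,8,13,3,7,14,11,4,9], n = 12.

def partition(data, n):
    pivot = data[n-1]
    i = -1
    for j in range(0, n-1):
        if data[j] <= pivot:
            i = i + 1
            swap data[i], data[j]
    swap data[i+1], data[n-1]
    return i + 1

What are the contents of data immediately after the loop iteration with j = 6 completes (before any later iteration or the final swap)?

pivot = data[11] = 9; i = -1
j=0: data[0]=10 > 9 → no swap
j=1: data[1]=16 > 9 → no swap
j=2: data[2]=12 > 9 → no swap
j=3: data[3]=15 > 9 → no swap
j=4: data[4]=8 ≤ 9 → i=0, swap data[0],data[4] → [8,16,12,15,10,13,3,7,14,11,4,9]
j=5: data[5]=13 > 9 → no swap
j=6: data[6]=3 ≤ 9 → i=1, swap data[1],data[6] → [8,3,12,15,10,13,16,7,14,11,4,9]
(after j=6) data = [8,3,12,15,10,13,16,7,14,11,4,9]

[8,3,12,15,10,13,16,7,14,11,4,9]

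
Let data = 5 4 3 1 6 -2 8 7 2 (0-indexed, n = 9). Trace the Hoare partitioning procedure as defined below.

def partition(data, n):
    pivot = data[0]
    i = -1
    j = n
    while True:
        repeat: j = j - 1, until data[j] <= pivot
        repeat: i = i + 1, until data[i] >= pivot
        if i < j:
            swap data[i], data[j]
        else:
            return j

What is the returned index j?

pivot=5
j stops at 8 (2), i stops at 0 (5); swap ⇒ 2 4 3 1 6 -2 8 7 5
j stops at 5 (-2), i stops at 4 (6); swap ⇒ 2 4 3 1 -2 6 8 7 5
j stops at 4, i stops at 5; i≥j ⇒ return 4. data=2 4 3 1 -2 6 8 7 5

4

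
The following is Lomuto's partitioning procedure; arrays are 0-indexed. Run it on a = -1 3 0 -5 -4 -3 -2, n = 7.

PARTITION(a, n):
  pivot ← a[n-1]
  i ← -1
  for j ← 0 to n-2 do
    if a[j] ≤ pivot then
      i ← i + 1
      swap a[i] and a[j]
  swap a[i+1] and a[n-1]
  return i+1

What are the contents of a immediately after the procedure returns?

pivot=-2, i=-1
j=0: -1>-2, skip
j=1: 3>-2, skip
j=2: 0>-2, skip
j=3: -5≤-2, i=0, swap(0,3) ⇒ -5 3 0 -1 -4 -3 -2
j=4: -4≤-2, i=1, swap(1,4) ⇒ -5 -4 0 -1 3 -3 -2
j=5: -3≤-2, i=2, swap(2,5) ⇒ -5 -4 -3 -1 3 0 -2
swap(3,6) ⇒ -5 -4 -3 -2 3 0 -1; return 3

-5 -4 -3 -2 3 0 -1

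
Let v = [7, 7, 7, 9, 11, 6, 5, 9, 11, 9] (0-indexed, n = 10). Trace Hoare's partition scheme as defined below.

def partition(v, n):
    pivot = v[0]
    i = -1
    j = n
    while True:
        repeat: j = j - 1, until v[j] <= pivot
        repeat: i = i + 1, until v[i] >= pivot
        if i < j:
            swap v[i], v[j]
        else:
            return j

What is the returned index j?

2

pivot=7
j stops at 6 (5), i stops at 0 (7); swap ⇒ [5, 7, 7, 9, 11, 6, 7, 9, 11, 9]
j stops at 5 (6), i stops at 1 (7); swap ⇒ [5, 6, 7, 9, 11, 7, 7, 9, 11, 9]
j stops at 2, i stops at 2; i≥j ⇒ return 2. v=[5, 6, 7, 9, 11, 7, 7, 9, 11, 9]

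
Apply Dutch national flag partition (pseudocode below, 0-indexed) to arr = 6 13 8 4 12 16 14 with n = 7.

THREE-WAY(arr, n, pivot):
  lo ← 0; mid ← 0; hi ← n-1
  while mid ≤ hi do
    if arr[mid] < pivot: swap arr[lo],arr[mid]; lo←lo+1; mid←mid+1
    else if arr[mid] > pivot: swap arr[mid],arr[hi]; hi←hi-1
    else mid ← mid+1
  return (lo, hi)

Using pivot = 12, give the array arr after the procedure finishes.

lo=0 mid=0 hi=6
6<12: swap(0,0), lo=1 mid=1 ⇒ 6 13 8 4 12 16 14
13>12: swap(1,6), hi=5 ⇒ 6 14 8 4 12 16 13
14>12: swap(1,5), hi=4 ⇒ 6 16 8 4 12 14 13
16>12: swap(1,4), hi=3 ⇒ 6 12 8 4 16 14 13
12=12: mid=2
8<12: swap(1,2), lo=2 mid=3 ⇒ 6 8 12 4 16 14 13
4<12: swap(2,3), lo=3 mid=4 ⇒ 6 8 4 12 16 14 13
done. lo=3 hi=3; arr=6 8 4 12 16 14 13

6 8 4 12 16 14 13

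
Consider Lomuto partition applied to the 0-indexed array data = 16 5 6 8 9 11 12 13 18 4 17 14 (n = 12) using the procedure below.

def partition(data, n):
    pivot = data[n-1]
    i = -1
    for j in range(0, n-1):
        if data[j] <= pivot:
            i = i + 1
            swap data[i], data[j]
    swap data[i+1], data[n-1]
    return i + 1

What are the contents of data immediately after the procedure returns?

5 6 8 9 11 12 13 4 14 16 17 18

pivot=14, i=-1
j=0: 16>14, skip
j=1: 5≤14, i=0, swap(0,1) ⇒ 5 16 6 8 9 11 12 13 18 4 17 14
j=2: 6≤14, i=1, swap(1,2) ⇒ 5 6 16 8 9 11 12 13 18 4 17 14
j=3: 8≤14, i=2, swap(2,3) ⇒ 5 6 8 16 9 11 12 13 18 4 17 14
j=4: 9≤14, i=3, swap(3,4) ⇒ 5 6 8 9 16 11 12 13 18 4 17 14
j=5: 11≤14, i=4, swap(4,5) ⇒ 5 6 8 9 11 16 12 13 18 4 17 14
j=6: 12≤14, i=5, swap(5,6) ⇒ 5 6 8 9 11 12 16 13 18 4 17 14
j=7: 13≤14, i=6, swap(6,7) ⇒ 5 6 8 9 11 12 13 16 18 4 17 14
j=8: 18>14, skip
j=9: 4≤14, i=7, swap(7,9) ⇒ 5 6 8 9 11 12 13 4 18 16 17 14
j=10: 17>14, skip
swap(8,11) ⇒ 5 6 8 9 11 12 13 4 14 16 17 18; return 8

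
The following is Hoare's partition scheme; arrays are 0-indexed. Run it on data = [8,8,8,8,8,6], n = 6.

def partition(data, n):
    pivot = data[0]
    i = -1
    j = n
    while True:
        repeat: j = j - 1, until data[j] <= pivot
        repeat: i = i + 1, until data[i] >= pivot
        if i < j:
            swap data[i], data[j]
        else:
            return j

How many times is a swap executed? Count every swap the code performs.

pivot = data[0] = 8; i = -1, j = 6
j→5 (data[5]=6≤8), i→0 (data[0]=8≥8); i<j, swap → [6,8,8,8,8,8]
j→4 (data[4]=8≤8), i→1 (data[1]=8≥8); i<j, swap → [6,8,8,8,8,8]
j→3 (data[3]=8≤8), i→2 (data[2]=8≥8); i<j, swap → [6,8,8,8,8,8]
j→2, i→3; i≥j, return j=2. data = [6,8,8,8,8,8]

3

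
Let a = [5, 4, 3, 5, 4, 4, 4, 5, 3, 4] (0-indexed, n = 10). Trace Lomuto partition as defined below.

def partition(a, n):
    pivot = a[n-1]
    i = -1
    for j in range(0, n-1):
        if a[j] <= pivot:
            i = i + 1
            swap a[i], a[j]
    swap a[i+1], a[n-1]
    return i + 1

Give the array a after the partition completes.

[4, 3, 4, 4, 4, 3, 4, 5, 5, 5]

pivot = a[9] = 4; i = -1
j=0: a[0]=5 > 4 → no swap
j=1: a[1]=4 ≤ 4 → i=0, swap a[0],a[1] → [4, 5, 3, 5, 4, 4, 4, 5, 3, 4]
j=2: a[2]=3 ≤ 4 → i=1, swap a[1],a[2] → [4, 3, 5, 5, 4, 4, 4, 5, 3, 4]
j=3: a[3]=5 > 4 → no swap
j=4: a[4]=4 ≤ 4 → i=2, swap a[2],a[4] → [4, 3, 4, 5, 5, 4, 4, 5, 3, 4]
j=5: a[5]=4 ≤ 4 → i=3, swap a[3],a[5] → [4, 3, 4, 4, 5, 5, 4, 5, 3, 4]
j=6: a[6]=4 ≤ 4 → i=4, swap a[4],a[6] → [4, 3, 4, 4, 4, 5, 5, 5, 3, 4]
j=7: a[7]=5 > 4 → no swap
j=8: a[8]=3 ≤ 4 → i=5, swap a[5],a[8] → [4, 3, 4, 4, 4, 3, 5, 5, 5, 4]
final swap a[6],a[9] → [4, 3, 4, 4, 4, 3, 4, 5, 5, 5]; return 6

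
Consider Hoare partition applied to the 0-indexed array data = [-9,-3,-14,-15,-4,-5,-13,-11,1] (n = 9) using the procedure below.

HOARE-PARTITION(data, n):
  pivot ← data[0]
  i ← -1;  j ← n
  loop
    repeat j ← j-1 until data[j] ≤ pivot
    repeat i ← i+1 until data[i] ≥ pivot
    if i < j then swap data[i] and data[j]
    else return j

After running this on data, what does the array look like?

[-11,-13,-14,-15,-4,-5,-3,-9,1]

pivot = data[0] = -9; i = -1, j = 9
j→7 (data[7]=-11≤-9), i→0 (data[0]=-9≥-9); i<j, swap → [-11,-3,-14,-15,-4,-5,-13,-9,1]
j→6 (data[6]=-13≤-9), i→1 (data[1]=-3≥-9); i<j, swap → [-11,-13,-14,-15,-4,-5,-3,-9,1]
j→3, i→4; i≥j, return j=3. data = [-11,-13,-14,-15,-4,-5,-3,-9,1]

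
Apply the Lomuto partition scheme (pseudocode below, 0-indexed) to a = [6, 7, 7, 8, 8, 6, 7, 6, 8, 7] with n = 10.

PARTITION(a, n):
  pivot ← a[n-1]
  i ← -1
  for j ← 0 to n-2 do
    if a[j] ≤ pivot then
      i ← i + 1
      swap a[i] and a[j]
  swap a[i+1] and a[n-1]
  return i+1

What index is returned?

6

pivot=7, i=-1
j=0: 6≤7, i=0, swap(0,0) ⇒ [6, 7, 7, 8, 8, 6, 7, 6, 8, 7]
j=1: 7≤7, i=1, swap(1,1) ⇒ [6, 7, 7, 8, 8, 6, 7, 6, 8, 7]
j=2: 7≤7, i=2, swap(2,2) ⇒ [6, 7, 7, 8, 8, 6, 7, 6, 8, 7]
j=3: 8>7, skip
j=4: 8>7, skip
j=5: 6≤7, i=3, swap(3,5) ⇒ [6, 7, 7, 6, 8, 8, 7, 6, 8, 7]
j=6: 7≤7, i=4, swap(4,6) ⇒ [6, 7, 7, 6, 7, 8, 8, 6, 8, 7]
j=7: 6≤7, i=5, swap(5,7) ⇒ [6, 7, 7, 6, 7, 6, 8, 8, 8, 7]
j=8: 8>7, skip
swap(6,9) ⇒ [6, 7, 7, 6, 7, 6, 7, 8, 8, 8]; return 6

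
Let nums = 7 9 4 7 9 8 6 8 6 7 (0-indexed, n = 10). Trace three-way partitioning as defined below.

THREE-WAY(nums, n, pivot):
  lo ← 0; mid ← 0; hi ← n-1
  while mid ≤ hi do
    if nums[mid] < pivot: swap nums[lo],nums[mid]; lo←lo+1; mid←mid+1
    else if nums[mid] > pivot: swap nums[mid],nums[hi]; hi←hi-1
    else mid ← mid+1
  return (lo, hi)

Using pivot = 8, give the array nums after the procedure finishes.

7 7 4 7 6 6 8 8 9 9

lo=0 mid=0 hi=9
7<8: swap(0,0), lo=1 mid=1 ⇒ 7 9 4 7 9 8 6 8 6 7
9>8: swap(1,9), hi=8 ⇒ 7 7 4 7 9 8 6 8 6 9
7<8: swap(1,1), lo=2 mid=2 ⇒ 7 7 4 7 9 8 6 8 6 9
4<8: swap(2,2), lo=3 mid=3 ⇒ 7 7 4 7 9 8 6 8 6 9
7<8: swap(3,3), lo=4 mid=4 ⇒ 7 7 4 7 9 8 6 8 6 9
9>8: swap(4,8), hi=7 ⇒ 7 7 4 7 6 8 6 8 9 9
6<8: swap(4,4), lo=5 mid=5 ⇒ 7 7 4 7 6 8 6 8 9 9
8=8: mid=6
6<8: swap(5,6), lo=6 mid=7 ⇒ 7 7 4 7 6 6 8 8 9 9
8=8: mid=8
done. lo=6 hi=7; nums=7 7 4 7 6 6 8 8 9 9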